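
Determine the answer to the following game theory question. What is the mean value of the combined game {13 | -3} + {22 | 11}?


G1 = {13 | -3}, G2 = {22 | 11}
Each is a switch {a | b} with numbers a > b; its mean value is (a + b)/2, and mean value is additive over game sums: m(G1 + G2) = m(G1) + m(G2).
Mean of G1 = (13 + (-3))/2 = 10/2 = 5
Mean of G2 = (22 + (11))/2 = 33/2 = 33/2
Mean of G1 + G2 = 5 + 33/2 = 43/2

43/2


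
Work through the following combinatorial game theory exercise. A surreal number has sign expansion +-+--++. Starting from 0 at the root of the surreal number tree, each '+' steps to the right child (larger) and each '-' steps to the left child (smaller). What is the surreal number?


Sign expansion: +-+--++
Rule: track bounds (lo, hi), initially (-inf, +inf). On '+', the current value becomes lo and we move to the simplest number in (value, hi): value + 1 if hi = +inf, otherwise the midpoint (value + hi)/2. On '-', the current value becomes hi and we move to value - 1 if lo = -inf, otherwise the midpoint (lo + value)/2.
Start at 0.
Step 1: sign = +, move right. Bounds: (0, +inf). Value = 1
Step 2: sign = -, move left. Bounds: (0, 1). Value = 1/2
Step 3: sign = +, move right. Bounds: (1/2, 1). Value = 3/4
Step 4: sign = -, move left. Bounds: (1/2, 3/4). Value = 5/8
Step 5: sign = -, move left. Bounds: (1/2, 5/8). Value = 9/16
Step 6: sign = +, move right. Bounds: (9/16, 5/8). Value = 19/32
Step 7: sign = +, move right. Bounds: (19/32, 5/8). Value = 39/64
The surreal number with sign expansion +-+--++ is 39/64.

39/64


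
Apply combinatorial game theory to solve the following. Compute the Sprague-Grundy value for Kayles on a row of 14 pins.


Kayles: a move removes 1 or 2 adjacent pins from a contiguous row.
Removing pins from a row of k leaves two independent rows (a, b) with a + b = k - 1 (one pin) or a + b = k - 2 (two pins); an end removal gives a = 0.
By Sprague-Grundy, G(k) = mex{ G(a) XOR G(b) } over all these splits. G(0) = 0.
G(1): splits (0,0):0^0=0 -> mex({0}) = 1
G(2): splits (0,1):0^1=1 (0,0):0^0=0 -> mex({0, 1}) = 2
G(3): splits (0,2):0^2=2 (1,1):1^1=0 (0,1):0^1=1 -> mex({0, 1, 2}) = 3
G(4): splits (0,3):0^3=3 (1,2):1^2=3 (0,2):0^2=2 (1,1):1^1=0 -> mex({0, 2, 3}) = 1
G(5): splits (0,4):0^1=1 (1,3):1^3=2 (2,2):2^2=0 (0,3):0^3=3 (1,2):1^2=3 -> mex({0, 1, 2, 3}) = 4
G(6) = mex({0, 1, 2, 4}) = 3
G(7) = mex({0, 1, 3, 4, 5}) = 2
G(8) = mex({0, 2, 3, 5, 6}) = 1
G(9) = mex({0, 1, 2, 3, 6, 7}) = 4
G(10) = mex({0, 1, 3, 4, 5, 7}) = 2
G(11) = mex({0, 1, 2, 3, 4, 5}) = 6
G(12) = mex({0, 1, 2, 3, 5, 6, 7}) = 4
G(13) = mex({0, 2, 3, 4, 6, 7}) = 1
G(14) = mex({0, 1, 4, 5, 6, 7}) = 2
Therefore G(14) = 2.

2


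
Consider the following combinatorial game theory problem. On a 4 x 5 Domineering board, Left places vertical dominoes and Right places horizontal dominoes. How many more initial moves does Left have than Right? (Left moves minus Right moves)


Board is 4 x 5 (rows x cols).
Left (vertical) placements: (rows-1) * cols = 3 * 5 = 15
Right (horizontal) placements: rows * (cols-1) = 4 * 4 = 16
Advantage = Left - Right = 15 - 16 = -1

-1


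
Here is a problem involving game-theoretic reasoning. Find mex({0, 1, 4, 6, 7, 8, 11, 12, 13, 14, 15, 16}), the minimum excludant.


Set = {0, 1, 4, 6, 7, 8, 11, 12, 13, 14, 15, 16}
0 is in the set.
1 is in the set.
2 is NOT in the set. This is the mex.
mex = 2

2


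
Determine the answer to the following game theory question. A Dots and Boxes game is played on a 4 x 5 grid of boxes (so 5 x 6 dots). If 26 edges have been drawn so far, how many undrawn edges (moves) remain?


Grid: 4 x 5 boxes, i.e. 5 rows and 6 columns of dots.
Horizontal edges: (rows + 1) * cols = 5 * 5 = 25
Vertical edges: rows * (cols + 1) = 4 * 6 = 24
Total edges: 25 + 24 = 49
Edges drawn: 26
Remaining: 49 - 26 = 23

23


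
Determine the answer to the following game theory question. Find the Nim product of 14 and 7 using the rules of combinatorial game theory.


Nim multiplication is bilinear over XOR: (u XOR v) * w = (u*w) XOR (v*w).
So we split each operand into its bit components and XOR the pairwise Nim products.
14 = 2 + 4 + 8 (as XOR of powers of 2).
7 = 1 + 2 + 4 (as XOR of powers of 2).
Using the standard Nim-product table on single bits:
  2*2 = 3,   2*4 = 8,   2*8 = 12,
  4*4 = 6,   4*8 = 11,  8*8 = 13,
and  1*x = x (identity), k*l = l*k (commutative).
Pairwise Nim products:
  2 * 1 = 2
  2 * 2 = 3
  2 * 4 = 8
  4 * 1 = 4
  4 * 2 = 8
  4 * 4 = 6
  8 * 1 = 8
  8 * 2 = 12
  8 * 4 = 11
XOR them: 2 XOR 3 XOR 8 XOR 4 XOR 8 XOR 6 XOR 8 XOR 12 XOR 11 = 12.
Result: 14 * 7 = 12 (in Nim).

12


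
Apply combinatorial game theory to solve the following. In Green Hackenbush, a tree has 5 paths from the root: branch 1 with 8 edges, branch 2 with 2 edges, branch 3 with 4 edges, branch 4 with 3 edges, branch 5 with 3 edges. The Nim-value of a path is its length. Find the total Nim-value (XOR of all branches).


The tree has 5 branches from the ground vertex.
In Green Hackenbush, the Nim-value of a simple path of length k is k.
Branch 1: length 8, Nim-value = 8
Branch 2: length 2, Nim-value = 2
Branch 3: length 4, Nim-value = 4
Branch 4: length 3, Nim-value = 3
Branch 5: length 3, Nim-value = 3
Total Nim-value = XOR of all branch values:
0 XOR 8 = 8
8 XOR 2 = 10
10 XOR 4 = 14
14 XOR 3 = 13
13 XOR 3 = 14
Nim-value of the tree = 14

14


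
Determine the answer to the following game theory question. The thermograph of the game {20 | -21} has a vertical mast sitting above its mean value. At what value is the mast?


Game = {20 | -21}, a switch {a | b} with numbers a > b.
Its thermograph has left wall a - t and right wall b + t, which meet at t = (a - b)/2, where both equal (a + b)/2. So the mast (mean value) is at (a + b)/2.
Mean = (20 + (-21))/2 = -1/2 = -1/2

-1/2


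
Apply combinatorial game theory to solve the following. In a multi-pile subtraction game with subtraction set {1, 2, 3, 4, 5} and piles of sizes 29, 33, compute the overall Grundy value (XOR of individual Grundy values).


Subtraction set: {1, 2, 3, 4, 5}
For this subtraction set, G(n) = n mod 6 (period = max + 1 = 6).
Pile 1 (size 29): G(29) = 29 mod 6 = 5
Pile 2 (size 33): G(33) = 33 mod 6 = 3
Total Grundy value = XOR of all: 5 XOR 3 = 6

6


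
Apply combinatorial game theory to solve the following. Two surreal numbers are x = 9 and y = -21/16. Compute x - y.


x = 9, y = -21/16
Converting to common denominator: 16
x = 144/16, y = -21/16
x - y = 9 - -21/16 = 165/16

165/16


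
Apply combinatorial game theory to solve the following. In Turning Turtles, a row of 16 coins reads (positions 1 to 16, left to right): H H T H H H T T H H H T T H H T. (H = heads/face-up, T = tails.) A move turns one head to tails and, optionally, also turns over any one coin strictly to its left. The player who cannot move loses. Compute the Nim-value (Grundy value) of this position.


Coins: H H T H H H T T H H H T T H H T
Key fact: a single head at position k behaves exactly like a Nim heap of size k (turning it to T and optionally flipping a coin at j < k corresponds to moving the heap from k to j, or to 0), and heads combine as a disjunctive sum (two heads at the same place would cancel, matching j XOR j = 0). So the Nim-value is the XOR of the 1-indexed positions of the heads.
Face-up positions (1-indexed): [1, 2, 4, 5, 6, 9, 10, 11, 14, 15]
XOR 0 with 1: 0 XOR 1 = 1
XOR 1 with 2: 1 XOR 2 = 3
XOR 3 with 4: 3 XOR 4 = 7
XOR 7 with 5: 7 XOR 5 = 2
XOR 2 with 6: 2 XOR 6 = 4
XOR 4 with 9: 4 XOR 9 = 13
XOR 13 with 10: 13 XOR 10 = 7
XOR 7 with 11: 7 XOR 11 = 12
XOR 12 with 14: 12 XOR 14 = 2
XOR 2 with 15: 2 XOR 15 = 13
Nim-value = 13

13


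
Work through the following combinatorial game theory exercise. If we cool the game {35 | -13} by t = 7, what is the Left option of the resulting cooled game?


Original game: {35 | -13} (a switch {a | b} with a > b).
Cooling by t (for t below the temperature (a - b)/2 = 24) taxes each move by t: {a | b} cooled by t is {a - t | b + t}.
Cooling amount: t = 7
Cooled Left option: 35 - 7 = 28
Cooled Right option: -13 + 7 = -6
Cooled game: {28 | -6}
Left option = 28

28


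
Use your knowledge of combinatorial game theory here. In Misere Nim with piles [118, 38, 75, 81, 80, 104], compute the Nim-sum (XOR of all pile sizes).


We need the XOR (exclusive or) of all pile sizes.
After XOR-ing pile 1 (size 118): 0 XOR 118 = 118
After XOR-ing pile 2 (size 38): 118 XOR 38 = 80
After XOR-ing pile 3 (size 75): 80 XOR 75 = 27
After XOR-ing pile 4 (size 81): 27 XOR 81 = 74
After XOR-ing pile 5 (size 80): 74 XOR 80 = 26
After XOR-ing pile 6 (size 104): 26 XOR 104 = 114
The Nim-value of this position is 114.

114


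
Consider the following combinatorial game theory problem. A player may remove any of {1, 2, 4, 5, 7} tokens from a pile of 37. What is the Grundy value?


The subtraction set is S = {1, 2, 4, 5, 7}.
G(k) = mex{ G(k - s) : s in S, s <= k }. We compute iteratively: G(0) = 0.
G(1) = mex({0}) = 1
G(2) = mex({0, 1}) = 2
G(3) = mex({1, 2}) = 0
G(4) = mex({0, 2}) = 1
G(5) = mex({0, 1}) = 2
G(6) = mex({1, 2}) = 0
G(7) = mex({0, 2}) = 1
G(8) = mex({0, 1}) = 2
G(9) = mex({1, 2}) = 0
Observe that G(3)..G(9) = 0, 1, 2, 0, 1, 2, 0 repeats G(0)..G(6) = 0, 1, 2, 0, 1, 2, 0.
For k >= max(S) = 7, G(k) is determined by the previous 7 values G(k-7)..G(k-1); a window of 7 consecutive values has recurred shifted by 3, so by induction G(k + 3) = G(k) for all k >= 0: the sequence is periodic from the start with period 3.
One period: G(0..2) = 0, 1, 2.
37 mod 3 = 1, so G(37) = G(1) = 1.

1


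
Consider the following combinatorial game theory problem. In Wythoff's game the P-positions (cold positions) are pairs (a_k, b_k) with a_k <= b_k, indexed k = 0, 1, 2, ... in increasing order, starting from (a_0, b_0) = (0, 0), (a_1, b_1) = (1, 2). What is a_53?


By Wythoff's theorem, a_k = floor(k * phi) and b_k = floor(k * phi^2) = a_k + k, where phi = (1 + sqrt(5))/2 is the golden ratio.
phi = (1 + sqrt(5))/2 = 1.618034
k = 53
k * phi = 53 * 1.618034 = 85.755801
a_53 = floor(k * phi) = 85

85


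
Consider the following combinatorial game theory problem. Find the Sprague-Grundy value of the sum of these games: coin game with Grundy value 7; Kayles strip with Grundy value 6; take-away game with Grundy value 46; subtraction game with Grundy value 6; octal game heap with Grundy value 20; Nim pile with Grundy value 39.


By the Sprague-Grundy theorem, the Grundy value of a sum of games is the XOR of individual Grundy values.
coin game: Grundy value = 7. Running XOR: 0 XOR 7 = 7
Kayles strip: Grundy value = 6. Running XOR: 7 XOR 6 = 1
take-away game: Grundy value = 46. Running XOR: 1 XOR 46 = 47
subtraction game: Grundy value = 6. Running XOR: 47 XOR 6 = 41
octal game heap: Grundy value = 20. Running XOR: 41 XOR 20 = 61
Nim pile: Grundy value = 39. Running XOR: 61 XOR 39 = 26
The combined Grundy value is 26.

26


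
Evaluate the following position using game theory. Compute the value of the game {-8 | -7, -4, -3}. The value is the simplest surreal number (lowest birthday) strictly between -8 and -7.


Left options: {-8}, max = -8
Right options: {-7, -4, -3}, min = -7
All options are numbers and max(Left) < min(Right), so by the simplicity theorem the value is the simplest (earliest-born) number strictly between -8 and -7.
No integer lies strictly between -8 and -7, so the value is the dyadic rational m/2^k in the interval with the smallest k (then m odd); search k = 1, 2, ...:
Denominator 2: -15/2 lies strictly between -8 and -7 -- found.
The simplest number in the interval is -15/2.
Game value = -15/2

-15/2


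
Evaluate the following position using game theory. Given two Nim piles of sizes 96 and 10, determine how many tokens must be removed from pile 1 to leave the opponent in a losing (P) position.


Piles: 96 and 10
Current XOR: 96 XOR 10 = 106 (non-zero, so this is an N-position).
To make the XOR zero, we need to find a move that balances the piles.
For pile 1 (size 96): target = 96 XOR 106 = 10
We reduce pile 1 from 96 to 10.
Tokens removed: 96 - 10 = 86
Verification: 10 XOR 10 = 0

86


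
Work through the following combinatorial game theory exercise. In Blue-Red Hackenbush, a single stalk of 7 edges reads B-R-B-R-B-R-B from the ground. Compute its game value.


Edges (from ground): B-R-B-R-B-R-B
By Berlekamp's sign-expansion rule, a Blue-Red Hackenbush stalk has the value of the surreal number whose sign sequence is the edge sequence with B -> + and R -> -.
Sign sequence: +-+-+-+
Trace the sign expansion in the surreal number tree, starting from 0:
Edge 1: B (sign +) -> bounds (0, +inf), value = 1
Edge 2: R (sign -) -> bounds (0, 1), value = 1/2
Edge 3: B (sign +) -> bounds (1/2, 1), value = 3/4
Edge 4: R (sign -) -> bounds (1/2, 3/4), value = 5/8
Edge 5: B (sign +) -> bounds (5/8, 3/4), value = 11/16
Edge 6: R (sign -) -> bounds (5/8, 11/16), value = 21/32
Edge 7: B (sign +) -> bounds (21/32, 11/16), value = 43/64
Game value = 43/64

43/64


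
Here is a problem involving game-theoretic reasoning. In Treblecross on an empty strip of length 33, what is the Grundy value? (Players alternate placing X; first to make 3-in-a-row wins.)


Treblecross: place X on empty cells; 3-in-a-row wins.
Playing within two cells of an existing X lets the opponent win at once, so sensible play treats the cells i-2..i+2 around each X as dead. The player left with no safe cell loses, so this is a normal-play take-away game on strips of safe cells.
Placing X at cell i (0-indexed) of a strip of k safe cells leaves independent strips of sizes max(0, i-2) and max(0, k-i-3). Hence G(k) = mex{ G(max(0,i-2)) XOR G(max(0,k-i-3)) : 0 <= i < k }, with G(0) = 0.
G(1): splits (0,0):0^0=0 -> mex({0}) = 1
G(2): splits (0,0):0^0=0 -> mex({0}) = 1
G(3): splits (0,0):0^0=0 -> mex({0}) = 1
G(4): splits (0,1):0^1=1 (0,0):0^0=0 -> mex({0, 1}) = 2
G(5): splits (0,2):0^1=1 (0,1):0^1=1 (0,0):0^0=0 -> mex({0, 1}) = 2
G(6) = mex({1}) = 0
G(7) = mex({0, 1, 2}) = 3
G(8) = mex({0, 1, 2}) = 3
G(9) = mex({0, 2}) = 1
G(10) = mex({0, 2, 3}) = 1
G(11) = mex({0, 3}) = 1
G(12) = mex({1, 3}) = 0
G(13) = mex({0, 1, 2, 3}) = 4
G(14) = mex({0, 1, 2}) = 3
G(15) = mex({0, 1, 2}) = 3
G(16) = mex({0, 1, 2, 4}) = 3
G(17) = mex({0, 1, 3, 4}) = 2
G(18) = mex({0, 1, 3, 4}) = 2
G(19) = mex({0, 1, 3, 5}) = 2
G(20) = mex({0, 1, 2, 3, 5}) = 4
G(21) = mex({0, 1, 2, 3, 5}) = 4
G(22) = mex({1, 2, 6}) = 0
G(23) = mex({0, 1, 2, 3, 4, 6}) = 5
G(24) = mex({0, 1, 2, 3, 4}) = 5
G(25) = mex({0, 1, 3, 4, 7}) = 2
G(26) = mex({0, 1, 3, 4, 5, 7}) = 2
G(27) = mex({0, 1, 3, 5}) = 2
G(28) = mex({0, 1, 2, 5}) = 3
G(29) = mex({0, 1, 2, 4, 5, 6}) = 3
G(30) = mex({1, 2, 4, 6}) = 0
G(31) = mex({0, 1, 2, 3, 4, 6}) = 5
G(32) = mex({1, 2, 3, 4, 7}) = 0
G(33) = mex({0, 3, 7}) = 1
Therefore G(33) = 1.

1


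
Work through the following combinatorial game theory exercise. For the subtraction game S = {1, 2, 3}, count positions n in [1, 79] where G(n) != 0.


Subtraction set S = {1, 2, 3}, so G(n) = n mod 4.
G(n) = 0 when n is a multiple of 4.
Multiples of 4 in [1, 79]: 19
N-positions (nonzero Grundy) = 79 - 19 = 60

60


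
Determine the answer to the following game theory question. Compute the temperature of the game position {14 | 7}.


The game is {14 | 7}, a switch {a | b} with numbers a > b.
Cooling {a | b} by t gives {a - t | b + t}, which stops being hot when a - t = b + t, i.e. at t = (a - b)/2. So the temperature of a switch is (a - b)/2.
Temperature = (Left option - Right option) / 2
= (14 - (7)) / 2
= 7 / 2
= 7/2

7/2


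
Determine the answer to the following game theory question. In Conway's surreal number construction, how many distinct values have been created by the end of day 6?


Day 0: {|} = 0 is born. Count = 1.
Day n: the number of surreal numbers born by day n is 2^(n+1) - 1.
By day 0: 2^1 - 1 = 1
By day 1: 2^2 - 1 = 3
By day 2: 2^3 - 1 = 7
By day 3: 2^4 - 1 = 15
By day 4: 2^5 - 1 = 31
By day 5: 2^6 - 1 = 63
By day 6: 2^7 - 1 = 127
By day 6: 127 surreal numbers.

127


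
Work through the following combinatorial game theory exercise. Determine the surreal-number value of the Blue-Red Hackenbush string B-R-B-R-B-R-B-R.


Edges (from ground): B-R-B-R-B-R-B-R
By Berlekamp's sign-expansion rule, a Blue-Red Hackenbush stalk has the value of the surreal number whose sign sequence is the edge sequence with B -> + and R -> -.
Sign sequence: +-+-+-+-
Trace the sign expansion in the surreal number tree, starting from 0:
Edge 1: B (sign +) -> bounds (0, +inf), value = 1
Edge 2: R (sign -) -> bounds (0, 1), value = 1/2
Edge 3: B (sign +) -> bounds (1/2, 1), value = 3/4
Edge 4: R (sign -) -> bounds (1/2, 3/4), value = 5/8
Edge 5: B (sign +) -> bounds (5/8, 3/4), value = 11/16
Edge 6: R (sign -) -> bounds (5/8, 11/16), value = 21/32
Edge 7: B (sign +) -> bounds (21/32, 11/16), value = 43/64
Edge 8: R (sign -) -> bounds (21/32, 43/64), value = 85/128
Game value = 85/128

85/128


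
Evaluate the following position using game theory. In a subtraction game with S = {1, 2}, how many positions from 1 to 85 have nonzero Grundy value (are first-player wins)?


Subtraction set S = {1, 2}, so G(n) = n mod 3.
G(n) = 0 when n is a multiple of 3.
Multiples of 3 in [1, 85]: 28
N-positions (nonzero Grundy) = 85 - 28 = 57

57


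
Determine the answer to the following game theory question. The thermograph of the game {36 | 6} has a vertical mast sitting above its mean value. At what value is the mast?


Game = {36 | 6}, a switch {a | b} with numbers a > b.
Its thermograph has left wall a - t and right wall b + t, which meet at t = (a - b)/2, where both equal (a + b)/2. So the mast (mean value) is at (a + b)/2.
Mean = (36 + (6))/2 = 42/2 = 21

21


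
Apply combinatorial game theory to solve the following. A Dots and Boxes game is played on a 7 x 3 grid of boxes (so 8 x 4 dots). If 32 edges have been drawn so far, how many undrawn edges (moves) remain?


Grid: 7 x 3 boxes, i.e. 8 rows and 4 columns of dots.
Horizontal edges: (rows + 1) * cols = 8 * 3 = 24
Vertical edges: rows * (cols + 1) = 7 * 4 = 28
Total edges: 24 + 28 = 52
Edges drawn: 32
Remaining: 52 - 32 = 20

20


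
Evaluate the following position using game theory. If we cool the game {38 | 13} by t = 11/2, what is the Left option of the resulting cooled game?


Original game: {38 | 13} (a switch {a | b} with a > b).
Cooling by t (for t below the temperature (a - b)/2 = 25/2) taxes each move by t: {a | b} cooled by t is {a - t | b + t}.
Cooling amount: t = 11/2
Cooled Left option: 38 - 11/2 = 65/2
Cooled Right option: 13 + 11/2 = 37/2
Cooled game: {65/2 | 37/2}
Left option = 65/2

65/2


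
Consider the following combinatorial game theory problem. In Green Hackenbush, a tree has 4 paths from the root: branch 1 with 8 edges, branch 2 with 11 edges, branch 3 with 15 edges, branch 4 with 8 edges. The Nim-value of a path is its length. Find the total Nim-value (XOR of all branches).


The tree has 4 branches from the ground vertex.
In Green Hackenbush, the Nim-value of a simple path of length k is k.
Branch 1: length 8, Nim-value = 8
Branch 2: length 11, Nim-value = 11
Branch 3: length 15, Nim-value = 15
Branch 4: length 8, Nim-value = 8
Total Nim-value = XOR of all branch values:
0 XOR 8 = 8
8 XOR 11 = 3
3 XOR 15 = 12
12 XOR 8 = 4
Nim-value of the tree = 4

4


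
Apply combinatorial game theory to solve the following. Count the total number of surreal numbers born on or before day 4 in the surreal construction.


Day 0: {|} = 0 is born. Count = 1.
Day n: the number of surreal numbers born by day n is 2^(n+1) - 1.
By day 0: 2^1 - 1 = 1
By day 1: 2^2 - 1 = 3
By day 2: 2^3 - 1 = 7
By day 3: 2^4 - 1 = 15
By day 4: 2^5 - 1 = 31
By day 4: 31 surreal numbers.

31


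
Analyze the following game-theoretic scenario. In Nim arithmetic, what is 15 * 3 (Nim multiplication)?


Nim multiplication is bilinear over XOR: (u XOR v) * w = (u*w) XOR (v*w).
So we split each operand into its bit components and XOR the pairwise Nim products.
15 = 1 + 2 + 4 + 8 (as XOR of powers of 2).
3 = 1 + 2 (as XOR of powers of 2).
Using the standard Nim-product table on single bits:
  2*2 = 3,   2*4 = 8,   2*8 = 12,
  4*4 = 6,   4*8 = 11,  8*8 = 13,
and  1*x = x (identity), k*l = l*k (commutative).
Pairwise Nim products:
  1 * 1 = 1
  1 * 2 = 2
  2 * 1 = 2
  2 * 2 = 3
  4 * 1 = 4
  4 * 2 = 8
  8 * 1 = 8
  8 * 2 = 12
XOR them: 1 XOR 2 XOR 2 XOR 3 XOR 4 XOR 8 XOR 8 XOR 12 = 10.
Result: 15 * 3 = 10 (in Nim).

10


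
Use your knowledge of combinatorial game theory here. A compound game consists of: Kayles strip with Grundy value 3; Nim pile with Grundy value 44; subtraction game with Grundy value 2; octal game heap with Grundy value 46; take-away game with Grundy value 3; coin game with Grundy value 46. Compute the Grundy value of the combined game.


By the Sprague-Grundy theorem, the Grundy value of a sum of games is the XOR of individual Grundy values.
Kayles strip: Grundy value = 3. Running XOR: 0 XOR 3 = 3
Nim pile: Grundy value = 44. Running XOR: 3 XOR 44 = 47
subtraction game: Grundy value = 2. Running XOR: 47 XOR 2 = 45
octal game heap: Grundy value = 46. Running XOR: 45 XOR 46 = 3
take-away game: Grundy value = 3. Running XOR: 3 XOR 3 = 0
coin game: Grundy value = 46. Running XOR: 0 XOR 46 = 46
The combined Grundy value is 46.

46


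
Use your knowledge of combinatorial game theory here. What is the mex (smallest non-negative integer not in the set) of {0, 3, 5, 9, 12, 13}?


Set = {0, 3, 5, 9, 12, 13}
0 is in the set.
1 is NOT in the set. This is the mex.
mex = 1

1


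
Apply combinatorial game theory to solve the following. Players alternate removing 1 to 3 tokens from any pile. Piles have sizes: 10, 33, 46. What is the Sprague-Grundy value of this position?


Subtraction set: {1, 2, 3}
For this subtraction set, G(n) = n mod 4 (period = max + 1 = 4).
Pile 1 (size 10): G(10) = 10 mod 4 = 2
Pile 2 (size 33): G(33) = 33 mod 4 = 1
Pile 3 (size 46): G(46) = 46 mod 4 = 2
Total Grundy value = XOR of all: 2 XOR 1 XOR 2 = 1

1


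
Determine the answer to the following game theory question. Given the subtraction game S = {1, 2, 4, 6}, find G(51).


The subtraction set is S = {1, 2, 4, 6}.
G(k) = mex{ G(k - s) : s in S, s <= k }. We compute iteratively: G(0) = 0.
G(1) = mex({0}) = 1
G(2) = mex({0, 1}) = 2
G(3) = mex({1, 2}) = 0
G(4) = mex({0, 2}) = 1
G(5) = mex({0, 1}) = 2
G(6) = mex({0, 1, 2}) = 3
G(7) = mex({0, 1, 2, 3}) = 4
G(8) = mex({1, 2, 3, 4}) = 0
G(9) = mex({0, 2, 4}) = 1
G(10) = mex({0, 1, 3}) = 2
G(11) = mex({1, 2, 4}) = 0
G(12) = mex({0, 2, 3}) = 1
G(13) = mex({0, 1, 4}) = 2
Observe that G(8)..G(13) = 0, 1, 2, 0, 1, 2 repeats G(0)..G(5) = 0, 1, 2, 0, 1, 2.
For k >= max(S) = 6, G(k) is determined by the previous 6 values G(k-6)..G(k-1); a window of 6 consecutive values has recurred shifted by 8, so by induction G(k + 8) = G(k) for all k >= 0: the sequence is periodic from the start with period 8.
One period: G(0..7) = 0, 1, 2, 0, 1, 2, 3, 4.
51 mod 8 = 3, so G(51) = G(3) = 0.

0


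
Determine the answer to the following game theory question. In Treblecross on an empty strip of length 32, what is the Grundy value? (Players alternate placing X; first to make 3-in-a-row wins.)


Treblecross: place X on empty cells; 3-in-a-row wins.
Playing within two cells of an existing X lets the opponent win at once, so sensible play treats the cells i-2..i+2 around each X as dead. The player left with no safe cell loses, so this is a normal-play take-away game on strips of safe cells.
Placing X at cell i (0-indexed) of a strip of k safe cells leaves independent strips of sizes max(0, i-2) and max(0, k-i-3). Hence G(k) = mex{ G(max(0,i-2)) XOR G(max(0,k-i-3)) : 0 <= i < k }, with G(0) = 0.
G(1): splits (0,0):0^0=0 -> mex({0}) = 1
G(2): splits (0,0):0^0=0 -> mex({0}) = 1
G(3): splits (0,0):0^0=0 -> mex({0}) = 1
G(4): splits (0,1):0^1=1 (0,0):0^0=0 -> mex({0, 1}) = 2
G(5): splits (0,2):0^1=1 (0,1):0^1=1 (0,0):0^0=0 -> mex({0, 1}) = 2
G(6) = mex({1}) = 0
G(7) = mex({0, 1, 2}) = 3
G(8) = mex({0, 1, 2}) = 3
G(9) = mex({0, 2}) = 1
G(10) = mex({0, 2, 3}) = 1
G(11) = mex({0, 3}) = 1
G(12) = mex({1, 3}) = 0
G(13) = mex({0, 1, 2, 3}) = 4
G(14) = mex({0, 1, 2}) = 3
G(15) = mex({0, 1, 2}) = 3
G(16) = mex({0, 1, 2, 4}) = 3
G(17) = mex({0, 1, 3, 4}) = 2
G(18) = mex({0, 1, 3, 4}) = 2
G(19) = mex({0, 1, 3, 5}) = 2
G(20) = mex({0, 1, 2, 3, 5}) = 4
G(21) = mex({0, 1, 2, 3, 5}) = 4
G(22) = mex({1, 2, 6}) = 0
G(23) = mex({0, 1, 2, 3, 4, 6}) = 5
G(24) = mex({0, 1, 2, 3, 4}) = 5
G(25) = mex({0, 1, 3, 4, 7}) = 2
G(26) = mex({0, 1, 3, 4, 5, 7}) = 2
G(27) = mex({0, 1, 3, 5}) = 2
G(28) = mex({0, 1, 2, 5}) = 3
G(29) = mex({0, 1, 2, 4, 5, 6}) = 3
G(30) = mex({1, 2, 4, 6}) = 0
G(31) = mex({0, 1, 2, 3, 4, 6}) = 5
G(32) = mex({1, 2, 3, 4, 7}) = 0
Therefore G(32) = 0.

0


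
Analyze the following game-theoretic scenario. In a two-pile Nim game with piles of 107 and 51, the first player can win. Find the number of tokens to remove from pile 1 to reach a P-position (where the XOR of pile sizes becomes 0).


Piles: 107 and 51
Current XOR: 107 XOR 51 = 88 (non-zero, so this is an N-position).
To make the XOR zero, we need to find a move that balances the piles.
For pile 1 (size 107): target = 107 XOR 88 = 51
We reduce pile 1 from 107 to 51.
Tokens removed: 107 - 51 = 56
Verification: 51 XOR 51 = 0

56


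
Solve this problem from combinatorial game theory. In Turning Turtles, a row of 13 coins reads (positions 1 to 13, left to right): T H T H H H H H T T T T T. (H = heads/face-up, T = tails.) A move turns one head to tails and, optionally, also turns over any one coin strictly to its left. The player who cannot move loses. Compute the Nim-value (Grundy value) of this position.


Coins: T H T H H H H H T T T T T
Key fact: a single head at position k behaves exactly like a Nim heap of size k (turning it to T and optionally flipping a coin at j < k corresponds to moving the heap from k to j, or to 0), and heads combine as a disjunctive sum (two heads at the same place would cancel, matching j XOR j = 0). So the Nim-value is the XOR of the 1-indexed positions of the heads.
Face-up positions (1-indexed): [2, 4, 5, 6, 7, 8]
XOR 0 with 2: 0 XOR 2 = 2
XOR 2 with 4: 2 XOR 4 = 6
XOR 6 with 5: 6 XOR 5 = 3
XOR 3 with 6: 3 XOR 6 = 5
XOR 5 with 7: 5 XOR 7 = 2
XOR 2 with 8: 2 XOR 8 = 10
Nim-value = 10

10


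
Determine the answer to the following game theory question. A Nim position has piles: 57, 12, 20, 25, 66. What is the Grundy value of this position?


We need the XOR (exclusive or) of all pile sizes.
After XOR-ing pile 1 (size 57): 0 XOR 57 = 57
After XOR-ing pile 2 (size 12): 57 XOR 12 = 53
After XOR-ing pile 3 (size 20): 53 XOR 20 = 33
After XOR-ing pile 4 (size 25): 33 XOR 25 = 56
After XOR-ing pile 5 (size 66): 56 XOR 66 = 122
The Nim-value of this position is 122.

122


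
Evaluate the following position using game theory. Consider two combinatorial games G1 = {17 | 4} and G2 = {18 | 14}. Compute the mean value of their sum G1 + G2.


G1 = {17 | 4}, G2 = {18 | 14}
Each is a switch {a | b} with numbers a > b; its mean value is (a + b)/2, and mean value is additive over game sums: m(G1 + G2) = m(G1) + m(G2).
Mean of G1 = (17 + (4))/2 = 21/2 = 21/2
Mean of G2 = (18 + (14))/2 = 32/2 = 16
Mean of G1 + G2 = 21/2 + 16 = 53/2

53/2


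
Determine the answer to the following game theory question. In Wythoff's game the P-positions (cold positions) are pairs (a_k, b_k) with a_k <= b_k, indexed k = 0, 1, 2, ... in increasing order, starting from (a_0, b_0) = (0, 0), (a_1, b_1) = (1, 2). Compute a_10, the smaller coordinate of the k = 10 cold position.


By Wythoff's theorem, a_k = floor(k * phi) and b_k = floor(k * phi^2) = a_k + k, where phi = (1 + sqrt(5))/2 is the golden ratio.
phi = (1 + sqrt(5))/2 = 1.618034
k = 10
k * phi = 10 * 1.618034 = 16.180340
a_10 = floor(k * phi) = 16

16


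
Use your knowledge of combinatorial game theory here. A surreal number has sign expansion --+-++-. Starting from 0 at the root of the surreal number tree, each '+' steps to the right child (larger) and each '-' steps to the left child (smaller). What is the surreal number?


Sign expansion: --+-++-
Rule: track bounds (lo, hi), initially (-inf, +inf). On '+', the current value becomes lo and we move to the simplest number in (value, hi): value + 1 if hi = +inf, otherwise the midpoint (value + hi)/2. On '-', the current value becomes hi and we move to value - 1 if lo = -inf, otherwise the midpoint (lo + value)/2.
Start at 0.
Step 1: sign = -, move left. Bounds: (-inf, 0). Value = -1
Step 2: sign = -, move left. Bounds: (-inf, -1). Value = -2
Step 3: sign = +, move right. Bounds: (-2, -1). Value = -3/2
Step 4: sign = -, move left. Bounds: (-2, -3/2). Value = -7/4
Step 5: sign = +, move right. Bounds: (-7/4, -3/2). Value = -13/8
Step 6: sign = +, move right. Bounds: (-13/8, -3/2). Value = -25/16
Step 7: sign = -, move left. Bounds: (-13/8, -25/16). Value = -51/32
The surreal number with sign expansion --+-++- is -51/32.

-51/32


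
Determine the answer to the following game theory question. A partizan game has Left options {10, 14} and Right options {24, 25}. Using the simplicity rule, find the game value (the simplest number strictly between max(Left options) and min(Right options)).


Left options: {10, 14}, max = 14
Right options: {24, 25}, min = 24
All options are numbers and max(Left) < min(Right), so by the simplicity theorem the value is the simplest (earliest-born) number strictly between 14 and 24.
Integers 15 through 23 all lie strictly between 14 and 24.
Among integers, the simplest (lowest birthday = smallest |n|; 0 is born on day 0, +-n on day n) is 15.
No non-integer in the interval can be simpler: if x is a non-integer in the interval, then floor(x) or ceil(x) also lies in the interval (the interval contains an integer), and both are proper prefixes of x's sign expansion, i.e. born earlier. So the game value is 15.
Game value = 15

15


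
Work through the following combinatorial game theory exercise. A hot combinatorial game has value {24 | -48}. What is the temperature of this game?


The game is {24 | -48}, a switch {a | b} with numbers a > b.
Cooling {a | b} by t gives {a - t | b + t}, which stops being hot when a - t = b + t, i.e. at t = (a - b)/2. So the temperature of a switch is (a - b)/2.
Temperature = (Left option - Right option) / 2
= (24 - (-48)) / 2
= 72 / 2
= 36

36


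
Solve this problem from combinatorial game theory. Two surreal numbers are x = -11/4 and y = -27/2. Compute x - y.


x = -11/4, y = -27/2
Converting to common denominator: 4
x = -11/4, y = -54/4
x - y = -11/4 - -27/2 = 43/4

43/4


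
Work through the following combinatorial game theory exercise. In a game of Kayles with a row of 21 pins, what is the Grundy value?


Kayles: a move removes 1 or 2 adjacent pins from a contiguous row.
Removing pins from a row of k leaves two independent rows (a, b) with a + b = k - 1 (one pin) or a + b = k - 2 (two pins); an end removal gives a = 0.
By Sprague-Grundy, G(k) = mex{ G(a) XOR G(b) } over all these splits. G(0) = 0.
G(1): splits (0,0):0^0=0 -> mex({0}) = 1
G(2): splits (0,1):0^1=1 (0,0):0^0=0 -> mex({0, 1}) = 2
G(3): splits (0,2):0^2=2 (1,1):1^1=0 (0,1):0^1=1 -> mex({0, 1, 2}) = 3
G(4): splits (0,3):0^3=3 (1,2):1^2=3 (0,2):0^2=2 (1,1):1^1=0 -> mex({0, 2, 3}) = 1
G(5): splits (0,4):0^1=1 (1,3):1^3=2 (2,2):2^2=0 (0,3):0^3=3 (1,2):1^2=3 -> mex({0, 1, 2, 3}) = 4
G(6) = mex({0, 1, 2, 4}) = 3
G(7) = mex({0, 1, 3, 4, 5}) = 2
G(8) = mex({0, 2, 3, 5, 6}) = 1
G(9) = mex({0, 1, 2, 3, 6, 7}) = 4
G(10) = mex({0, 1, 3, 4, 5, 7}) = 2
G(11) = mex({0, 1, 2, 3, 4, 5}) = 6
G(12) = mex({0, 1, 2, 3, 5, 6, 7}) = 4
G(13) = mex({0, 2, 3, 4, 6, 7}) = 1
G(14) = mex({0, 1, 4, 5, 6, 7}) = 2
G(15) = mex({0, 1, 2, 3, 4, 5, 6}) = 7
G(16) = mex({0, 2, 3, 5, 6, 7}) = 1
G(17) = mex({0, 1, 2, 3, 5, 6, 7}) = 4
G(18) = mex({0, 1, 2, 4, 5, 6}) = 3
G(19) = mex({0, 1, 3, 4, 5, 7}) = 2
G(20) = mex({0, 2, 3, 4, 5, 6, 7}) = 1
G(21) = mex({0, 1, 2, 3, 5, 6, 7}) = 4
Therefore G(21) = 4.

4


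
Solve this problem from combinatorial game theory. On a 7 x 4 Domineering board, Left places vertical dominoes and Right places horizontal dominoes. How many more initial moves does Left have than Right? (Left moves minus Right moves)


Board is 7 x 4 (rows x cols).
Left (vertical) placements: (rows-1) * cols = 6 * 4 = 24
Right (horizontal) placements: rows * (cols-1) = 7 * 3 = 21
Advantage = Left - Right = 24 - 21 = 3

3


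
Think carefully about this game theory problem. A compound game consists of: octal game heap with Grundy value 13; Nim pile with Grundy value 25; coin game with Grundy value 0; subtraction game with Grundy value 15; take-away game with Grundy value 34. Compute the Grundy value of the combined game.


By the Sprague-Grundy theorem, the Grundy value of a sum of games is the XOR of individual Grundy values.
octal game heap: Grundy value = 13. Running XOR: 0 XOR 13 = 13
Nim pile: Grundy value = 25. Running XOR: 13 XOR 25 = 20
coin game: Grundy value = 0. Running XOR: 20 XOR 0 = 20
subtraction game: Grundy value = 15. Running XOR: 20 XOR 15 = 27
take-away game: Grundy value = 34. Running XOR: 27 XOR 34 = 57
The combined Grundy value is 57.

57


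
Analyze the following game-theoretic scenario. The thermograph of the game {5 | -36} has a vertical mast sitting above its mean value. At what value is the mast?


Game = {5 | -36}, a switch {a | b} with numbers a > b.
Its thermograph has left wall a - t and right wall b + t, which meet at t = (a - b)/2, where both equal (a + b)/2. So the mast (mean value) is at (a + b)/2.
Mean = (5 + (-36))/2 = -31/2 = -31/2

-31/2


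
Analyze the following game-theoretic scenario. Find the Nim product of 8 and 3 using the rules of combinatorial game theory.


Nim multiplication is bilinear over XOR: (u XOR v) * w = (u*w) XOR (v*w).
So we split each operand into its bit components and XOR the pairwise Nim products.
8 = 8 (as XOR of powers of 2).
3 = 1 + 2 (as XOR of powers of 2).
Using the standard Nim-product table on single bits:
  2*2 = 3,   2*4 = 8,   2*8 = 12,
  4*4 = 6,   4*8 = 11,  8*8 = 13,
and  1*x = x (identity), k*l = l*k (commutative).
Pairwise Nim products:
  8 * 1 = 8
  8 * 2 = 12
XOR them: 8 XOR 12 = 4.
Result: 8 * 3 = 4 (in Nim).

4


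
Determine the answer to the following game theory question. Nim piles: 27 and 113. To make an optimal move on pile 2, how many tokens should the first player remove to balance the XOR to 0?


Piles: 27 and 113
Current XOR: 27 XOR 113 = 106 (non-zero, so this is an N-position).
To make the XOR zero, we need to find a move that balances the piles.
For pile 2 (size 113): target = 113 XOR 106 = 27
We reduce pile 2 from 113 to 27.
Tokens removed: 113 - 27 = 86
Verification: 27 XOR 27 = 0

86


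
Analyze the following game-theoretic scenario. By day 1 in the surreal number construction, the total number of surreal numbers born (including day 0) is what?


Day 0: {|} = 0 is born. Count = 1.
Day n: the number of surreal numbers born by day n is 2^(n+1) - 1.
By day 0: 2^1 - 1 = 1
By day 1: 2^2 - 1 = 3
By day 1: 3 surreal numbers.

3


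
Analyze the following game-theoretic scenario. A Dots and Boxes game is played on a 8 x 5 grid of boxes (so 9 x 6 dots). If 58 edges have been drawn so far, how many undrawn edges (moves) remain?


Grid: 8 x 5 boxes, i.e. 9 rows and 6 columns of dots.
Horizontal edges: (rows + 1) * cols = 9 * 5 = 45
Vertical edges: rows * (cols + 1) = 8 * 6 = 48
Total edges: 45 + 48 = 93
Edges drawn: 58
Remaining: 93 - 58 = 35

35


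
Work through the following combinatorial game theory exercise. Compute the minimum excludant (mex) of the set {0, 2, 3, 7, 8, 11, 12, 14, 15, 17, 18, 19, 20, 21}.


Set = {0, 2, 3, 7, 8, 11, 12, 14, 15, 17, 18, 19, 20, 21}
0 is in the set.
1 is NOT in the set. This is the mex.
mex = 1

1


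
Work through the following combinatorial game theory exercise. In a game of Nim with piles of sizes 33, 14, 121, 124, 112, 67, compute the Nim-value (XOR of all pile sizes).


We need the XOR (exclusive or) of all pile sizes.
After XOR-ing pile 1 (size 33): 0 XOR 33 = 33
After XOR-ing pile 2 (size 14): 33 XOR 14 = 47
After XOR-ing pile 3 (size 121): 47 XOR 121 = 86
After XOR-ing pile 4 (size 124): 86 XOR 124 = 42
After XOR-ing pile 5 (size 112): 42 XOR 112 = 90
After XOR-ing pile 6 (size 67): 90 XOR 67 = 25
The Nim-value of this position is 25.

25


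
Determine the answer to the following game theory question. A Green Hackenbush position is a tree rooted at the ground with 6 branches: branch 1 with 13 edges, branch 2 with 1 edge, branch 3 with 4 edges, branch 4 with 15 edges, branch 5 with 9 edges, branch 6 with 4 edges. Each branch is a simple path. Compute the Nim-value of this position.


The tree has 6 branches from the ground vertex.
In Green Hackenbush, the Nim-value of a simple path of length k is k.
Branch 1: length 13, Nim-value = 13
Branch 2: length 1, Nim-value = 1
Branch 3: length 4, Nim-value = 4
Branch 4: length 15, Nim-value = 15
Branch 5: length 9, Nim-value = 9
Branch 6: length 4, Nim-value = 4
Total Nim-value = XOR of all branch values:
0 XOR 13 = 13
13 XOR 1 = 12
12 XOR 4 = 8
8 XOR 15 = 7
7 XOR 9 = 14
14 XOR 4 = 10
Nim-value of the tree = 10

10


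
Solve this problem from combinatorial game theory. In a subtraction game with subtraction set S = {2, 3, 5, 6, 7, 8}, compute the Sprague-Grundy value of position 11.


The subtraction set is S = {2, 3, 5, 6, 7, 8}.
G(k) = mex{ G(k - s) : s in S, s <= k }. We compute iteratively: G(0) = 0.
G(1) = mex({}) = 0
G(2) = mex({0}) = 1
G(3) = mex({0}) = 1
G(4) = mex({0, 1}) = 2
G(5) = mex({0, 1}) = 2
G(6) = mex({0, 1, 2}) = 3
G(7) = mex({0, 1, 2}) = 3
G(8) = mex({0, 1, 2, 3}) = 4
G(9) = mex({0, 1, 2, 3}) = 4
G(10) = mex({1, 2, 3, 4}) = 0
G(11) = mex({1, 2, 3, 4}) = 0
Therefore G(11) = 0.

0


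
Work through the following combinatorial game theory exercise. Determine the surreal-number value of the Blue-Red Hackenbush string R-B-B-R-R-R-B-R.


Edges (from ground): R-B-B-R-R-R-B-R
By Berlekamp's sign-expansion rule, a Blue-Red Hackenbush stalk has the value of the surreal number whose sign sequence is the edge sequence with B -> + and R -> -.
Sign sequence: -++---+-
Trace the sign expansion in the surreal number tree, starting from 0:
Edge 1: R (sign -) -> bounds (-inf, 0), value = -1
Edge 2: B (sign +) -> bounds (-1, 0), value = -1/2
Edge 3: B (sign +) -> bounds (-1/2, 0), value = -1/4
Edge 4: R (sign -) -> bounds (-1/2, -1/4), value = -3/8
Edge 5: R (sign -) -> bounds (-1/2, -3/8), value = -7/16
Edge 6: R (sign -) -> bounds (-1/2, -7/16), value = -15/32
Edge 7: B (sign +) -> bounds (-15/32, -7/16), value = -29/64
Edge 8: R (sign -) -> bounds (-15/32, -29/64), value = -59/128
Game value = -59/128

-59/128


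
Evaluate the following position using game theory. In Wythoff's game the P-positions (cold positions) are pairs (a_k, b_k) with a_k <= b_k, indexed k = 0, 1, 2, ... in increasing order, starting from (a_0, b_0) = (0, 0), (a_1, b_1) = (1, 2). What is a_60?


By Wythoff's theorem, a_k = floor(k * phi) and b_k = floor(k * phi^2) = a_k + k, where phi = (1 + sqrt(5))/2 is the golden ratio.
phi = (1 + sqrt(5))/2 = 1.618034
k = 60
k * phi = 60 * 1.618034 = 97.082039
a_60 = floor(k * phi) = 97

97


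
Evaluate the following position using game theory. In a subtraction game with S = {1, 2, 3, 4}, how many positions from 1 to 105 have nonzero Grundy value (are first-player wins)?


Subtraction set S = {1, 2, 3, 4}, so G(n) = n mod 5.
G(n) = 0 when n is a multiple of 5.
Multiples of 5 in [1, 105]: 21
N-positions (nonzero Grundy) = 105 - 21 = 84

84


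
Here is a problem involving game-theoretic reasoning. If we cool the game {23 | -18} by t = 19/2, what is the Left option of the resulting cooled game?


Original game: {23 | -18} (a switch {a | b} with a > b).
Cooling by t (for t below the temperature (a - b)/2 = 41/2) taxes each move by t: {a | b} cooled by t is {a - t | b + t}.
Cooling amount: t = 19/2
Cooled Left option: 23 - 19/2 = 27/2
Cooled Right option: -18 + 19/2 = -17/2
Cooled game: {27/2 | -17/2}
Left option = 27/2

27/2


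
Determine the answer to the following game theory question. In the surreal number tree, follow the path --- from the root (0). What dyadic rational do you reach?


Sign expansion: ---
Rule: track bounds (lo, hi), initially (-inf, +inf). On '+', the current value becomes lo and we move to the simplest number in (value, hi): value + 1 if hi = +inf, otherwise the midpoint (value + hi)/2. On '-', the current value becomes hi and we move to value - 1 if lo = -inf, otherwise the midpoint (lo + value)/2.
Start at 0.
Step 1: sign = -, move left. Bounds: (-inf, 0). Value = -1
Step 2: sign = -, move left. Bounds: (-inf, -1). Value = -2
Step 3: sign = -, move left. Bounds: (-inf, -2). Value = -3
The surreal number with sign expansion --- is -3.

-3
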